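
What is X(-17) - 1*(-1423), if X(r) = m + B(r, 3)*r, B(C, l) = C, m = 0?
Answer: 1712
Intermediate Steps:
X(r) = r² (X(r) = 0 + r*r = 0 + r² = r²)
X(-17) - 1*(-1423) = (-17)² - 1*(-1423) = 289 + 1423 = 1712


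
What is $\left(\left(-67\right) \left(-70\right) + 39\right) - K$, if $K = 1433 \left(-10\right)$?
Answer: $19059$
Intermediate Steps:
$K = -14330$
$\left(\left(-67\right) \left(-70\right) + 39\right) - K = \left(\left(-67\right) \left(-70\right) + 39\right) - -14330 = \left(4690 + 39\right) + 14330 = 4729 + 14330 = 19059$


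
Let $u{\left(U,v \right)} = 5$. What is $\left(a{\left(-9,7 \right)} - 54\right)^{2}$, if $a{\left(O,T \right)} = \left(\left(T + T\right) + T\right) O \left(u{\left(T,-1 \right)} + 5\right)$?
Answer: $3779136$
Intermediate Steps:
$a{\left(O,T \right)} = 30 O T$ ($a{\left(O,T \right)} = \left(\left(T + T\right) + T\right) O \left(5 + 5\right) = \left(2 T + T\right) O 10 = 3 T 10 O = 30 O T$)
$\left(a{\left(-9,7 \right)} - 54\right)^{2} = \left(30 \left(-9\right) 7 - 54\right)^{2} = \left(-1890 - 54\right)^{2} = \left(-1944\right)^{2} = 3779136$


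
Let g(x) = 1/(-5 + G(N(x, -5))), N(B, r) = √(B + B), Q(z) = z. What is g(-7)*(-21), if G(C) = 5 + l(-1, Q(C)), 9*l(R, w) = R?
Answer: 189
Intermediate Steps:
l(R, w) = R/9
N(B, r) = √2*√B (N(B, r) = √(2*B) = √2*√B)
G(C) = 44/9 (G(C) = 5 + (⅑)*(-1) = 5 - ⅑ = 44/9)
g(x) = -9 (g(x) = 1/(-5 + 44/9) = 1/(-⅑) = -9)
g(-7)*(-21) = -9*(-21) = 189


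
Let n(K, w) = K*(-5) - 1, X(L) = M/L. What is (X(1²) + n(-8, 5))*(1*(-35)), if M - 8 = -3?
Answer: -1540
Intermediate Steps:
M = 5 (M = 8 - 3 = 5)
X(L) = 5/L
n(K, w) = -1 - 5*K (n(K, w) = -5*K - 1 = -1 - 5*K)
(X(1²) + n(-8, 5))*(1*(-35)) = (5/(1²) + (-1 - 5*(-8)))*(1*(-35)) = (5/1 + (-1 + 40))*(-35) = (5*1 + 39)*(-35) = (5 + 39)*(-35) = 44*(-35) = -1540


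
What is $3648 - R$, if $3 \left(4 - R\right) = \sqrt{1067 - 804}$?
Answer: $3644 + \frac{\sqrt{263}}{3} \approx 3649.4$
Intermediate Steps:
$R = 4 - \frac{\sqrt{263}}{3}$ ($R = 4 - \frac{\sqrt{1067 - 804}}{3} = 4 - \frac{\sqrt{263}}{3} \approx -1.4058$)
$3648 - R = 3648 - \left(4 - \frac{\sqrt{263}}{3}\right) = 3644 + \frac{\sqrt{263}}{3}$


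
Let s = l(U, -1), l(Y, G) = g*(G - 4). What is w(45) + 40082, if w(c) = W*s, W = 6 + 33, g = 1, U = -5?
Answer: 39887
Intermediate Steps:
l(Y, G) = -4 + G (l(Y, G) = 1*(G - 4) = 1*(-4 + G) = -4 + G)
W = 39
s = -5 (s = -4 - 1 = -5)
w(c) = -195 (w(c) = 39*(-5) = -195)
w(45) + 40082 = -195 + 40082 = 39887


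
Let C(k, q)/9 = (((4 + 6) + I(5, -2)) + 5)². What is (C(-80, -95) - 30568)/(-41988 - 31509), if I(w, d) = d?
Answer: 29047/73497 ≈ 0.39521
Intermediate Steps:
C(k, q) = 1521 (C(k, q) = 9*(((4 + 6) - 2) + 5)² = 9*((10 - 2) + 5)² = 9*(8 + 5)² = 9*13² = 9*169 = 1521)
(C(-80, -95) - 30568)/(-41988 - 31509) = (1521 - 30568)/(-41988 - 31509) = -29047/(-73497) = -29047*(-1/73497) = 29047/73497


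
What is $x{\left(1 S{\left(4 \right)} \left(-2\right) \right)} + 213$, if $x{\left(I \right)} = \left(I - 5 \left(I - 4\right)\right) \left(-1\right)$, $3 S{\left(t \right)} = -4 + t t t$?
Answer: $33$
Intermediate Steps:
$S{\left(t \right)} = - \frac{4}{3} + \frac{t^{3}}{3}$ ($S{\left(t \right)} = \frac{-4 + t t t}{3} = \frac{-4 + t^{2} t}{3} = \frac{-4 + t^{3}}{3} = - \frac{4}{3} + \frac{t^{3}}{3}$)
$x{\left(I \right)} = -20 + 4 I$ ($x{\left(I \right)} = \left(I - 5 \left(-4 + I\right)\right) \left(-1\right) = \left(I - \left(-20 + 5 I\right)\right) \left(-1\right) = \left(20 - 4 I\right) \left(-1\right) = -20 + 4 I$)
$x{\left(1 S{\left(4 \right)} \left(-2\right) \right)} + 213 = \left(-20 + 4 \cdot 1 \left(- \frac{4}{3} + \frac{4^{3}}{3}\right) \left(-2\right)\right) + 213 = \left(-20 + 4 \cdot 1 \left(- \frac{4}{3} + \frac{1}{3} \cdot 64\right) \left(-2\right)\right) + 213 = \left(-20 + 4 \cdot 1 \left(- \frac{4}{3} + \frac{64}{3}\right) \left(-2\right)\right) + 213 = \left(-20 + 4 \cdot 1 \cdot 20 \left(-2\right)\right) + 213 = \left(-20 + 4 \cdot 20 \left(-2\right)\right) + 213 = \left(-20 + 4 \left(-40\right)\right) + 213 = \left(-20 - 160\right) + 213 = -180 + 213 = 33$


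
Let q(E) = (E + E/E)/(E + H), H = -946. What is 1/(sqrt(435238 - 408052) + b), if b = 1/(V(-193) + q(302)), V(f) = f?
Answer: 1744330/9174633179759 + 15523914025*sqrt(27186)/422033126268914 ≈ 0.0060651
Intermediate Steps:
q(E) = (1 + E)/(-946 + E) (q(E) = (E + E/E)/(E - 946) = (E + 1)/(-946 + E) = (1 + E)/(-946 + E))
b = -644/124595 (b = 1/(-193 + (1 + 302)/(-946 + 302)) = 1/(-193 + 303/(-644)) = 1/(-193 - 1/644*303) = 1/(-193 - 303/644) = 1/(-124595/644) = -644/124595 ≈ -0.0051687)
1/(sqrt(435238 - 408052) + b) = 1/(sqrt(435238 - 408052) - 644/124595) = 1/(sqrt(27186) - 644/124595) = 1/(-644/124595 + sqrt(27186))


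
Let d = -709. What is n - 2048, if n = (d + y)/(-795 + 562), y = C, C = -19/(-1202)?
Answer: -572722969/280066 ≈ -2045.0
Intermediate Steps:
C = 19/1202 (C = -19*(-1/1202) = 19/1202 ≈ 0.015807)
y = 19/1202 ≈ 0.015807
n = 852199/280066 (n = (-709 + 19/1202)/(-795 + 562) = -852199/1202/(-233) = -852199/1202*(-1/233) = 852199/280066 ≈ 3.0429)
n - 2048 = 852199/280066 - 2048 = -572722969/280066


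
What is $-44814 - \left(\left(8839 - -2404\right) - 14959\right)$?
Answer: $-41098$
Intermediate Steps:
$-44814 - \left(\left(8839 - -2404\right) - 14959\right) = -44814 - \left(\left(8839 + 2404\right) - 14959\right) = -44814 - \left(11243 - 14959\right) = -44814 - -3716 = -44814 + 3716 = -41098$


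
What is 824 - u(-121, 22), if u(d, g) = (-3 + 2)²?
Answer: 823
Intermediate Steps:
u(d, g) = 1 (u(d, g) = (-1)² = 1)
824 - u(-121, 22) = 824 - 1*1 = 824 - 1 = 823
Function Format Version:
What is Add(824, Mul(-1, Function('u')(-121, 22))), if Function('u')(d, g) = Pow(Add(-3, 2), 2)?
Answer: 823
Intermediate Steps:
Function('u')(d, g) = 1 (Function('u')(d, g) = Pow(-1, 2) = 1)
Add(824, Mul(-1, Function('u')(-121, 22))) = Add(824, Mul(-1, 1)) = Add(824, -1) = 823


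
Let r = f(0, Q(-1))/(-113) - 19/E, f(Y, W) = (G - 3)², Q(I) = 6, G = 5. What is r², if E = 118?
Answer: 6859161/177795556 ≈ 0.038579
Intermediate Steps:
f(Y, W) = 4 (f(Y, W) = (5 - 3)² = 2² = 4)
r = -2619/13334 (r = 4/(-113) - 19/118 = 4*(-1/113) - 19*1/118 = -4/113 - 19/118 = -2619/13334 ≈ -0.19642)
r² = (-2619/13334)² = 6859161/177795556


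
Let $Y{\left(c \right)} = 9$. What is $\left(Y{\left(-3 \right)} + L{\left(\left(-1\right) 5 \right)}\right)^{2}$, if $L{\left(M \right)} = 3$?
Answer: $144$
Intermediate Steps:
$\left(Y{\left(-3 \right)} + L{\left(\left(-1\right) 5 \right)}\right)^{2} = \left(9 + 3\right)^{2} = 12^{2} = 144$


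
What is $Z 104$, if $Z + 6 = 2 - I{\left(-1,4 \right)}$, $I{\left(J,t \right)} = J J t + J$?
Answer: $-728$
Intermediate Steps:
$I{\left(J,t \right)} = J + t J^{2}$ ($I{\left(J,t \right)} = J^{2} t + J = t J^{2} + J = J + t J^{2}$)
$Z = -7$ ($Z = -6 + \left(2 - - (1 - 4)\right) = -6 + \left(2 - \left(-1\right) \left(-3\right)\right) = -6 + \left(2 - 3\right) = -6 - 1 = -7$)
$Z 104 = \left(-7\right) 104 = -728$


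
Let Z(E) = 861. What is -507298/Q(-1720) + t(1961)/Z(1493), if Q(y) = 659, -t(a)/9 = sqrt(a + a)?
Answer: -507298/659 - 3*sqrt(3922)/287 ≈ -770.45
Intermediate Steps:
t(a) = -9*sqrt(2)*sqrt(a) (t(a) = -9*sqrt(a + a) = -9*sqrt(2)*sqrt(a))
-507298/Q(-1720) + t(1961)/Z(1493) = -507298/659 - 9*sqrt(2)*sqrt(1961)/861 = -507298*1/659 - 9*sqrt(3922)*(1/861) = -507298/659 - 3*sqrt(3922)/287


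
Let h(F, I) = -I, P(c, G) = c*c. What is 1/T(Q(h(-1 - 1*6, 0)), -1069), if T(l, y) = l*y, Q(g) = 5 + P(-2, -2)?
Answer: -1/9621 ≈ -0.00010394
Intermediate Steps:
P(c, G) = c²
Q(g) = 9 (Q(g) = 5 + (-2)² = 5 + 4 = 9)
1/T(Q(h(-1 - 1*6, 0)), -1069) = 1/(9*(-1069)) = 1/(-9621) = -1/9621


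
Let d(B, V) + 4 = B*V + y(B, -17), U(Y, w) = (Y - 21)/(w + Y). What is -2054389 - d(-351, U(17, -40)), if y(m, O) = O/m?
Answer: -16584557692/8073 ≈ -2.0543e+6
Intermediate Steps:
U(Y, w) = (-21 + Y)/(Y + w)
d(B, V) = -4 - 17/B + B*V (d(B, V) = -4 + (B*V - 17/B) = -4 + (-17/B + B*V) = -4 - 17/B + B*V)
-2054389 - d(-351, U(17, -40)) = -2054389 - (-4 - 17/(-351) - 351*(-21 + 17)/(17 - 40)) = -2054389 - (-4 - 17*(-1/351) - 351*(-4)/(-23)) = -2054389 - (-4 + 17/351 - (-351)*(-4)/23) = -2054389 - (-4 + 17/351 - 351*4/23) = -2054389 - (-4 + 17/351 - 1404/23) = -2054389 - 1*(-524705/8073) = -2054389 + 524705/8073 = -16584557692/8073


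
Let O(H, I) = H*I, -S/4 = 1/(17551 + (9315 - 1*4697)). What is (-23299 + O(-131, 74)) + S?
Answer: -731421821/22169 ≈ -32993.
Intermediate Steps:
S = -4/22169 (S = -4/(17551 + (9315 - 1*4697)) = -4/(17551 + (9315 - 4697)) = -4/(17551 + 4618) = -4/22169 ≈ -0.00018043)
(-23299 + O(-131, 74)) + S = (-23299 - 131*74) - 4/22169 = (-23299 - 9694) - 4/22169 = -32993 - 4/22169 = -731421821/22169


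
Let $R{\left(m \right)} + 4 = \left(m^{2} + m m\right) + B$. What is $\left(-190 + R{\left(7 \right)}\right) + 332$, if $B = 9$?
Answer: $245$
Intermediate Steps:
$R{\left(m \right)} = 5 + 2 m^{2}$ ($R{\left(m \right)} = -4 + \left(\left(m^{2} + m m\right) + 9\right) = -4 + \left(\left(m^{2} + m^{2}\right) + 9\right) = -4 + \left(2 m^{2} + 9\right) = -4 + \left(9 + 2 m^{2}\right) = 5 + 2 m^{2}$)
$\left(-190 + R{\left(7 \right)}\right) + 332 = \left(-190 + \left(5 + 2 \cdot 7^{2}\right)\right) + 332 = \left(-190 + \left(5 + 2 \cdot 49\right)\right) + 332 = \left(-190 + \left(5 + 98\right)\right) + 332 = \left(-190 + 103\right) + 332 = -87 + 332 = 245$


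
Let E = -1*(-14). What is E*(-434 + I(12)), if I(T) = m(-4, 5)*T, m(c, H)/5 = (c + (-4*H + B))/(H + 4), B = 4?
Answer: -23828/3 ≈ -7942.7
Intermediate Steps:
E = 14
m(c, H) = 5*(4 + c - 4*H)/(4 + H) (m(c, H) = 5*((c + (-4*H + 4))/(H + 4)) = 5*((c + (4 - 4*H))/(4 + H)) = 5*((4 + c - 4*H)/(4 + H)) = 5*(4 + c - 4*H)/(4 + H))
I(T) = -100*T/9 (I(T) = (5*(4 - 4 - 4*5)/(4 + 5))*T = (5*(4 - 4 - 20)/9)*T = (5*(1/9)*(-20))*T = -100*T/9)
E*(-434 + I(12)) = 14*(-434 - 100/9*12) = 14*(-434 - 400/3) = 14*(-1702/3) = -23828/3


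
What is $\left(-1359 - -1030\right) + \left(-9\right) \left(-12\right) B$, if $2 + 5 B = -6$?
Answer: $- \frac{2509}{5} \approx -501.8$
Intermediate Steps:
$B = - \frac{8}{5}$ ($B = - \frac{2}{5} + \frac{1}{5} \left(-6\right) = - \frac{2}{5} - \frac{6}{5} = - \frac{8}{5} \approx -1.6$)
$\left(-1359 - -1030\right) + \left(-9\right) \left(-12\right) B = \left(-1359 - -1030\right) + \left(-9\right) \left(-12\right) \left(- \frac{8}{5}\right) = \left(-1359 + \left(-181 + 1211\right)\right) + 108 \left(- \frac{8}{5}\right) = \left(-1359 + 1030\right) - \frac{864}{5} = -329 - \frac{864}{5} = - \frac{2509}{5}$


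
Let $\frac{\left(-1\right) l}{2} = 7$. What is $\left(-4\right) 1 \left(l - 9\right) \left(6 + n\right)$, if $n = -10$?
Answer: $-368$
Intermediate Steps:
$l = -14$ ($l = \left(-2\right) 7 = -14$)
$\left(-4\right) 1 \left(l - 9\right) \left(6 + n\right) = \left(-4\right) 1 \left(-14 - 9\right) \left(6 - 10\right) = \left(-4\right) \left(-23\right) \left(-4\right) = 92 \left(-4\right) = -368$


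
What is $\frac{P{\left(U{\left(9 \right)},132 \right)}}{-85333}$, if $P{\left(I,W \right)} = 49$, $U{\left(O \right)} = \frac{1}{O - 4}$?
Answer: $- \frac{49}{85333} \approx -0.00057422$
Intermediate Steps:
$U{\left(O \right)} = \frac{1}{-4 + O}$
$\frac{P{\left(U{\left(9 \right)},132 \right)}}{-85333} = \frac{49}{-85333} = 49 \left(- \frac{1}{85333}\right) = - \frac{49}{85333}$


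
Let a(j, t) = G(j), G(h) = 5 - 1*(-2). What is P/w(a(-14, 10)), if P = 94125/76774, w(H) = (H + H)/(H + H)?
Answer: 94125/76774 ≈ 1.2260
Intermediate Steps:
G(h) = 7 (G(h) = 5 + 2 = 7)
a(j, t) = 7
w(H) = 1 (w(H) = (2*H)/((2*H)) = (2*H)*(1/(2*H)) = 1)
P = 94125/76774 (P = 94125*(1/76774) = 94125/76774 ≈ 1.2260)
P/w(a(-14, 10)) = (94125/76774)/1 = (94125/76774)*1 = 94125/76774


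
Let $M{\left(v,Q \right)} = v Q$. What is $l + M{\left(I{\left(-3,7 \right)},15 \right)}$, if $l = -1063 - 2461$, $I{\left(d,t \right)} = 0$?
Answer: $-3524$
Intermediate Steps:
$M{\left(v,Q \right)} = Q v$
$l = -3524$ ($l = -1063 - 2461 = -3524$)
$l + M{\left(I{\left(-3,7 \right)},15 \right)} = -3524 + 15 \cdot 0 = -3524 + 0 = -3524$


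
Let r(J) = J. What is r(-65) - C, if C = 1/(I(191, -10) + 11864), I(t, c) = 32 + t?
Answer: -785656/12087 ≈ -65.000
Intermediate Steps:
C = 1/12087 (C = 1/((32 + 191) + 11864) = 1/(223 + 11864) = 1/12087 ≈ 8.2733e-5)
r(-65) - C = -65 - 1*1/12087 = -65 - 1/12087 = -785656/12087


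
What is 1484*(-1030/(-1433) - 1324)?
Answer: -2814052808/1433 ≈ -1.9638e+6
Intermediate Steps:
1484*(-1030/(-1433) - 1324) = 1484*(-1030*(-1/1433) - 1324) = 1484*(1030/1433 - 1324) = 1484*(-1896262/1433) = -2814052808/1433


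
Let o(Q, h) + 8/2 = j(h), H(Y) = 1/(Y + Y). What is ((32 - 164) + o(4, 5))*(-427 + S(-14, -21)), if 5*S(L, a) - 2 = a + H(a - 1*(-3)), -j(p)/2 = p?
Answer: 1132157/18 ≈ 62898.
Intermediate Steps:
H(Y) = 1/(2*Y)
j(p) = -2*p
o(Q, h) = -4 - 2*h
S(L, a) = ⅖ + a/5 + 1/(10*(3 + a)) (S(L, a) = ⅖ + (a + 1/(2*(a - 1*(-3))))/5 = ⅖ + (a + 1/(2*(a + 3)))/5 = ⅖ + (a + 1/(2*(3 + a)))/5 = ⅖ + (a/5 + 1/(10*(3 + a))) = ⅖ + a/5 + 1/(10*(3 + a)))
((32 - 164) + o(4, 5))*(-427 + S(-14, -21)) = ((32 - 164) + (-4 - 2*5))*(-427 + (1 + 2*(2 - 21)*(3 - 21))/(10*(3 - 21))) = (-132 + (-4 - 10))*(-427 + (⅒)*(1 + 2*(-19)*(-18))/(-18)) = (-132 - 14)*(-427 + (⅒)*(-1/18)*(1 + 684)) = -146*(-427 + (⅒)*(-1/18)*685) = -146*(-427 - 137/36) = -146*(-15509/36) = 1132157/18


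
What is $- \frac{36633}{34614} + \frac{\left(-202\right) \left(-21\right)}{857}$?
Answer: $\frac{38479369}{9888066} \approx 3.8915$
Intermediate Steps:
$- \frac{36633}{34614} + \frac{\left(-202\right) \left(-21\right)}{857} = \left(-36633\right) \frac{1}{34614} + 4242 \cdot \frac{1}{857} = - \frac{12211}{11538} + \frac{4242}{857} = \frac{38479369}{9888066}$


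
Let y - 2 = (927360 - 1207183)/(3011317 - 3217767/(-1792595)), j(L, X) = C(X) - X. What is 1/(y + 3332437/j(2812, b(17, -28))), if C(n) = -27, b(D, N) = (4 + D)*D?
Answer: -148061486136192/1284627986171288257 ≈ -0.00011526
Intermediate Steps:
b(D, N) = D*(4 + D)
j(L, X) = -27 - X
y = 1470648674297/771153573626 (y = 2 + (927360 - 1207183)/(3011317 - 3217767/(-1792595)) = 2 - 279823/(3011317 - 3217767*(-1/1792595)) = 2 - 279823/(3011317 + 459681/256085) = 2 - 279823/771153573626/256085 = 2 - 279823*256085/771153573626 = 2 - 71658472955/771153573626 = 1470648674297/771153573626 ≈ 1.9071)
1/(y + 3332437/j(2812, b(17, -28))) = 1/(1470648674297/771153573626 + 3332437/(-27 - 17*(4 + 17))) = 1/(1470648674297/771153573626 + 3332437/(-27 - 17*21)) = 1/(1470648674297/771153573626 + 3332437/(-27 - 1*357)) = 1/(1470648674297/771153573626 + 3332437/(-27 - 357)) = 1/(1470648674297/771153573626 + 3332437/(-384)) = 1/(1470648674297/771153573626 + 3332437*(-1/384)) = 1/(1470648674297/771153573626 - 3332437/384) = 1/(-1284627986171288257/148061486136192) = -148061486136192/1284627986171288257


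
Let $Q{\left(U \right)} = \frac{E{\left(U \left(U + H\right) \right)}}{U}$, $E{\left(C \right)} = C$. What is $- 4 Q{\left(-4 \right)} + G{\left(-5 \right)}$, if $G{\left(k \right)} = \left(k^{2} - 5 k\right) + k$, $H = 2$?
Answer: $53$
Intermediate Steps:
$G{\left(k \right)} = k^{2} - 4 k$
$Q{\left(U \right)} = 2 + U$ ($Q{\left(U \right)} = \frac{U \left(U + 2\right)}{U} = \frac{U \left(2 + U\right)}{U} = 2 + U$)
$- 4 Q{\left(-4 \right)} + G{\left(-5 \right)} = - 4 \left(2 - 4\right) - 5 \left(-4 - 5\right) = \left(-4\right) \left(-2\right) - -45 = 8 + 45 = 53$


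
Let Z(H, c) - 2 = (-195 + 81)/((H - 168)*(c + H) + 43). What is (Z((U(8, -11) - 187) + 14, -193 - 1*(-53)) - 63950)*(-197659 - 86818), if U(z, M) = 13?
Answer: 1790849020330206/98443 ≈ 1.8192e+10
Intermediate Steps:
Z(H, c) = 2 - 114/(43 + (-168 + H)*(H + c)) (Z(H, c) = 2 + (-195 + 81)/((H - 168)*(c + H) + 43) = 2 - 114/((-168 + H)*(H + c) + 43) = 2 - 114/(43 + (-168 + H)*(H + c)))
(Z((U(8, -11) - 187) + 14, -193 - 1*(-53)) - 63950)*(-197659 - 86818) = (2*(-14 + ((13 - 187) + 14)**2 - 168*((13 - 187) + 14) - 168*(-193 - 1*(-53)) + ((13 - 187) + 14)*(-193 - 1*(-53)))/(43 + ((13 - 187) + 14)**2 - 168*((13 - 187) + 14) - 168*(-193 - 1*(-53)) + ((13 - 187) + 14)*(-193 - 1*(-53))) - 63950)*(-197659 - 86818) = (2*(-14 + (-174 + 14)**2 - 168*(-174 + 14) - 168*(-193 + 53) + (-174 + 14)*(-193 + 53))/(43 + (-174 + 14)**2 - 168*(-174 + 14) - 168*(-193 + 53) + (-174 + 14)*(-193 + 53)) - 63950)*(-284477) = (2*(-14 + (-160)**2 - 168*(-160) - 168*(-140) - 160*(-140))/(43 + (-160)**2 - 168*(-160) - 168*(-140) - 160*(-140)) - 63950)*(-284477) = (2*(-14 + 25600 + 26880 + 23520 + 22400)/(43 + 25600 + 26880 + 23520 + 22400) - 63950)*(-284477) = (2*98386/98443 - 63950)*(-284477) = (2*(1/98443)*98386 - 63950)*(-284477) = (196772/98443 - 63950)*(-284477) = -6295233078/98443*(-284477) = 1790849020330206/98443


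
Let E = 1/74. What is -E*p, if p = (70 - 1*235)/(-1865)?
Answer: -33/27602 ≈ -0.0011956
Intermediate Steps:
p = 33/373 (p = (70 - 235)*(-1/1865) = -165*(-1/1865) = 33/373 ≈ 0.088472)
E = 1/74 ≈ 0.013514
-E*p = -33/(74*373) = -1*33/27602 = -33/27602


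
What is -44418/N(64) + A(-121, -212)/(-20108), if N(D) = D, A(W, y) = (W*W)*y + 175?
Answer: -86814907/160864 ≈ -539.68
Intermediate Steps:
A(W, y) = 175 + y*W² (A(W, y) = W²*y + 175 = y*W² + 175 = 175 + y*W²)
-44418/N(64) + A(-121, -212)/(-20108) = -44418/64 + (175 - 212*(-121)²)/(-20108) = -44418*1/64 + (175 - 212*14641)*(-1/20108) = -22209/32 + (175 - 3103892)*(-1/20108) = -22209/32 - 3103717*(-1/20108) = -22209/32 + 3103717/20108 = -86814907/160864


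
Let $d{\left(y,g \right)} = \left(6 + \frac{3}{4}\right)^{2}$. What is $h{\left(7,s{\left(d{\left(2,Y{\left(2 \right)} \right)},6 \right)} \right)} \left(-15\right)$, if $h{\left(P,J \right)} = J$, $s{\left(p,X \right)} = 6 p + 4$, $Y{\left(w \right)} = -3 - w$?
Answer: $- \frac{33285}{8} \approx -4160.6$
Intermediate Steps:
$d{\left(y,g \right)} = \frac{729}{16}$ ($d{\left(y,g \right)} = \left(6 + 3 \cdot \frac{1}{4}\right)^{2} = \left(6 + \frac{3}{4}\right)^{2} = \left(\frac{27}{4}\right)^{2} = \frac{729}{16}$)
$s{\left(p,X \right)} = 4 + 6 p$
$h{\left(7,s{\left(d{\left(2,Y{\left(2 \right)} \right)},6 \right)} \right)} \left(-15\right) = \left(4 + 6 \cdot \frac{729}{16}\right) \left(-15\right) = \left(4 + \frac{2187}{8}\right) \left(-15\right) = \frac{2219}{8} \left(-15\right) = - \frac{33285}{8}$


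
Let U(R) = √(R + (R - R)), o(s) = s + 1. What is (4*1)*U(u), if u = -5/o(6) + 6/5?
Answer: 4*√595/35 ≈ 2.7877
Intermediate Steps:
o(s) = 1 + s
u = 17/35 (u = -5/(1 + 6) + 6/5 = -5/7 + 6*(⅕) = -5*⅐ + 6/5 = -5/7 + 6/5 = 17/35 ≈ 0.48571)
U(R) = √R (U(R) = √(R + 0) = √R)
(4*1)*U(u) = (4*1)*√(17/35) = 4*(√595/35) = 4*√595/35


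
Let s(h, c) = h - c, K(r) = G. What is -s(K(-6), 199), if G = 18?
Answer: 181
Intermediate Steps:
K(r) = 18
-s(K(-6), 199) = -(18 - 1*199) = -(18 - 199) = -1*(-181) = 181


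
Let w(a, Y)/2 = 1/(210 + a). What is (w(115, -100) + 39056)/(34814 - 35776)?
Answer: -6346601/156325 ≈ -40.599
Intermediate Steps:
w(a, Y) = 2/(210 + a)
(w(115, -100) + 39056)/(34814 - 35776) = (2/(210 + 115) + 39056)/(34814 - 35776) = (2/325 + 39056)/(-962) = (2*(1/325) + 39056)*(-1/962) = (2/325 + 39056)*(-1/962) = (12693202/325)*(-1/962) = -6346601/156325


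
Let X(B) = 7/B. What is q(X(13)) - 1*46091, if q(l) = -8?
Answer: -46099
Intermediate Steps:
q(X(13)) - 1*46091 = -8 - 1*46091 = -8 - 46091 = -46099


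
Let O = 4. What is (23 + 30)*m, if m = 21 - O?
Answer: 901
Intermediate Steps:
m = 17 (m = 21 - 1*4 = 21 - 4 = 17)
(23 + 30)*m = (23 + 30)*17 = 53*17 = 901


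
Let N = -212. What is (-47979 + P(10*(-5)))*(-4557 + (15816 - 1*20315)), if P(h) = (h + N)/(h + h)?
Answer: 10861852432/25 ≈ 4.3447e+8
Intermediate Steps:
P(h) = (-212 + h)/(2*h) (P(h) = (h - 212)/(h + h) = (-212 + h)/((2*h)) = (-212 + h)*(1/(2*h)) = (-212 + h)/(2*h))
(-47979 + P(10*(-5)))*(-4557 + (15816 - 1*20315)) = (-47979 + (-212 + 10*(-5))/(2*((10*(-5)))))*(-4557 + (15816 - 1*20315)) = (-47979 + (1/2)*(-212 - 50)/(-50))*(-4557 + (15816 - 20315)) = (-47979 + (1/2)*(-1/50)*(-262))*(-4557 - 4499) = (-47979 + 131/50)*(-9056) = -2398819/50*(-9056) = 10861852432/25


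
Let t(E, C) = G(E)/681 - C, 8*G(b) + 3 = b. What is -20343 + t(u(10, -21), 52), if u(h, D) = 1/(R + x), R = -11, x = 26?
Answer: -416669861/20430 ≈ -20395.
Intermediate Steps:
G(b) = -3/8 + b/8
u(h, D) = 1/15 (u(h, D) = 1/(-11 + 26) = 1/15)
t(E, C) = -1/1816 - C + E/5448 (t(E, C) = (-3/8 + E/8)/681 - C = (-3/8 + E/8)*(1/681) - C = (-1/1816 + E/5448) - C = -1/1816 - C + E/5448)
-20343 + t(u(10, -21), 52) = -20343 + (-1/1816 - 1*52 + (1/5448)*(1/15)) = -20343 + (-1/1816 - 52 + 1/81720) = -20343 - 1062371/20430 = -416669861/20430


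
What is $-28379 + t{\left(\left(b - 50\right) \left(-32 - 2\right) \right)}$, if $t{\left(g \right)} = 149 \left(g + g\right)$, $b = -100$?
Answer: $1491421$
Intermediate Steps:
$t{\left(g \right)} = 298 g$ ($t{\left(g \right)} = 149 \cdot 2 g = 298 g$)
$-28379 + t{\left(\left(b - 50\right) \left(-32 - 2\right) \right)} = -28379 + 298 \left(-100 - 50\right) \left(-32 - 2\right) = -28379 + 298 \left(\left(-150\right) \left(-34\right)\right) = -28379 + 298 \cdot 5100 = -28379 + 1519800 = 1491421$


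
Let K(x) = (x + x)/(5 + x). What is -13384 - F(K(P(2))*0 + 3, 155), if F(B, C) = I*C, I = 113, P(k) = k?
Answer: -30899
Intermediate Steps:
K(x) = 2*x/(5 + x) (K(x) = (2*x)/(5 + x) = 2*x/(5 + x))
F(B, C) = 113*C
-13384 - F(K(P(2))*0 + 3, 155) = -13384 - 113*155 = -13384 - 1*17515 = -13384 - 17515 = -30899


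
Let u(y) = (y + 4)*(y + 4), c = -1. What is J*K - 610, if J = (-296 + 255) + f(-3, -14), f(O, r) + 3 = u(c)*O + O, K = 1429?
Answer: -106356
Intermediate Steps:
u(y) = (4 + y)² (u(y) = (4 + y)*(4 + y) = (4 + y)²)
f(O, r) = -3 + 10*O (f(O, r) = -3 + ((4 - 1)²*O + O) = -3 + (3²*O + O) = -3 + (9*O + O) = -3 + 10*O)
J = -74 (J = (-296 + 255) + (-3 + 10*(-3)) = -41 + (-3 - 30) = -41 - 33 = -74)
J*K - 610 = -74*1429 - 610 = -105746 - 610 = -106356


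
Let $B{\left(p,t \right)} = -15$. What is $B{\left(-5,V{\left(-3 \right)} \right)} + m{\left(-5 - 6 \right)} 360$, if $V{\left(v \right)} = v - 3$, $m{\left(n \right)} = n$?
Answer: $-3975$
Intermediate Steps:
$V{\left(v \right)} = -3 + v$ ($V{\left(v \right)} = v - 3 = -3 + v$)
$B{\left(-5,V{\left(-3 \right)} \right)} + m{\left(-5 - 6 \right)} 360 = -15 + \left(-5 - 6\right) 360 = -15 - 3960 = -3975$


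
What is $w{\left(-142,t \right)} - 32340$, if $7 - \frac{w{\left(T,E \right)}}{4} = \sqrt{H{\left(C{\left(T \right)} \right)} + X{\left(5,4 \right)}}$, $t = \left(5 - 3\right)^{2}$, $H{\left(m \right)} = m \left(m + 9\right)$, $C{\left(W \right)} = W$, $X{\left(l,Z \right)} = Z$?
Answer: $-32312 - 4 \sqrt{18890} \approx -32862.0$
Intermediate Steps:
$H{\left(m \right)} = m \left(9 + m\right)$
$t = 4$ ($t = 2^{2} = 4$)
$w{\left(T,E \right)} = 28 - 4 \sqrt{4 + T \left(9 + T\right)}$ ($w{\left(T,E \right)} = 28 - 4 \sqrt{T \left(9 + T\right) + 4} = 28 - 4 \sqrt{4 + T \left(9 + T\right)}$)
$w{\left(-142,t \right)} - 32340 = \left(28 - 4 \sqrt{4 - 142 \left(9 - 142\right)}\right) - 32340 = \left(28 - 4 \sqrt{4 - -18886}\right) - 32340 = \left(28 - 4 \sqrt{4 + 18886}\right) - 32340 = \left(28 - 4 \sqrt{18890}\right) - 32340 = -32312 - 4 \sqrt{18890}$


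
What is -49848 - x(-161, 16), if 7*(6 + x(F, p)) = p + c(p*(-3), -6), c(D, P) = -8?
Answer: -348902/7 ≈ -49843.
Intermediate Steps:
x(F, p) = -50/7 + p/7 (x(F, p) = -6 + (p - 8)/7 = -6 + (-8 + p)/7 = -6 + (-8/7 + p/7) = -50/7 + p/7)
-49848 - x(-161, 16) = -49848 - (-50/7 + (1/7)*16) = -49848 - (-50/7 + 16/7) = -49848 - 1*(-34/7) = -49848 + 34/7 = -348902/7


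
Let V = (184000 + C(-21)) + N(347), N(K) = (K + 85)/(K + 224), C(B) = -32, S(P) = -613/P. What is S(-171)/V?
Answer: 350023/17962893360 ≈ 1.9486e-5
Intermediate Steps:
N(K) = (85 + K)/(224 + K)
V = 105046160/571 (V = (184000 - 32) + (85 + 347)/(224 + 347) = 183968 + 432/571 = 105046160/571 ≈ 1.8397e+5)
S(-171)/V = (-613/(-171))/(105046160/571) = -613*(-1/171)*(571/105046160) = (613/171)*(571/105046160) = 350023/17962893360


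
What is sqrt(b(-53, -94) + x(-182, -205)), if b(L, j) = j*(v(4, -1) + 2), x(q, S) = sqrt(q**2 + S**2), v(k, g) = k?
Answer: sqrt(-564 + sqrt(75149)) ≈ 17.025*I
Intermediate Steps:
x(q, S) = sqrt(S**2 + q**2)
b(L, j) = 6*j (b(L, j) = j*(4 + 2) = j*6 = 6*j)
sqrt(b(-53, -94) + x(-182, -205)) = sqrt(6*(-94) + sqrt((-205)**2 + (-182)**2)) = sqrt(-564 + sqrt(42025 + 33124)) = sqrt(-564 + sqrt(75149))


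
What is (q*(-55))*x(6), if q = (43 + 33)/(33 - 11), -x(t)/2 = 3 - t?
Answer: -1140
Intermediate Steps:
x(t) = -6 + 2*t (x(t) = -2*(3 - t) = -6 + 2*t)
q = 38/11 (q = 76/22 = 76*(1/22) = 38/11 ≈ 3.4545)
(q*(-55))*x(6) = ((38/11)*(-55))*(-6 + 2*6) = -190*(-6 + 12) = -190*6 = -1140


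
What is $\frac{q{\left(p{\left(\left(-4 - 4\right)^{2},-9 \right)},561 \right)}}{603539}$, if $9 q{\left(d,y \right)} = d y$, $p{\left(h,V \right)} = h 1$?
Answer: $\frac{11968}{1810617} \approx 0.0066099$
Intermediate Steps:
$p{\left(h,V \right)} = h$
$q{\left(d,y \right)} = \frac{d y}{9}$
$\frac{q{\left(p{\left(\left(-4 - 4\right)^{2},-9 \right)},561 \right)}}{603539} = \frac{\frac{1}{9} \left(-4 - 4\right)^{2} \cdot 561}{603539} = \frac{1}{9} \left(-8\right)^{2} \cdot 561 \cdot \frac{1}{603539} = \frac{1}{9} \cdot 64 \cdot 561 \cdot \frac{1}{603539} = \frac{11968}{3} \cdot \frac{1}{603539} = \frac{11968}{1810617}$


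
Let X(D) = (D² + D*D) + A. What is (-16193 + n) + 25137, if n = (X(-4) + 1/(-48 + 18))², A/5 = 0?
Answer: 8969281/900 ≈ 9965.9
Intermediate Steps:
A = 0 (A = 5*0 = 0)
X(D) = 2*D² (X(D) = (D² + D*D) + 0 = (D² + D²) + 0 = 2*D² + 0 = 2*D²)
n = 919681/900 (n = (2*(-4)² + 1/(-48 + 18))² = (2*16 + 1/(-30))² = (32 - 1/30)² = (959/30)² = 919681/900 ≈ 1021.9)
(-16193 + n) + 25137 = (-16193 + 919681/900) + 25137 = -13654019/900 + 25137 = 8969281/900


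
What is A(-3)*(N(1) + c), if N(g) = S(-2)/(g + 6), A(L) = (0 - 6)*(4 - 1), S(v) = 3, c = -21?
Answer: 2592/7 ≈ 370.29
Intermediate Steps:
A(L) = -18 (A(L) = -6*3 = -18)
N(g) = 3/(6 + g) (N(g) = 3/(g + 6) = 3/(6 + g))
A(-3)*(N(1) + c) = -18*(3/(6 + 1) - 21) = -18*(3/7 - 21) = -18*(-144/7) = 2592/7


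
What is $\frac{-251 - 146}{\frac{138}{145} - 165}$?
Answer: $\frac{57565}{23787} \approx 2.42$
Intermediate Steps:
$\frac{-251 - 146}{\frac{138}{145} - 165} = - \frac{397}{138 \cdot \frac{1}{145} - 165} = - \frac{397}{\frac{138}{145} - 165} = - \frac{397}{- \frac{23787}{145}} = \left(-397\right) \left(- \frac{145}{23787}\right) = \frac{57565}{23787}$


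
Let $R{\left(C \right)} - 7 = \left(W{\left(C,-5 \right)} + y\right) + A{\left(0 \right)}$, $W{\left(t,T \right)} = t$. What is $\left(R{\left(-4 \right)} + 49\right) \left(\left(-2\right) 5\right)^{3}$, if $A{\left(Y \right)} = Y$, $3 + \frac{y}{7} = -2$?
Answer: $-17000$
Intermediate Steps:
$y = -35$ ($y = -21 + 7 \left(-2\right) = -21 - 14 = -35$)
$R{\left(C \right)} = -28 + C$ ($R{\left(C \right)} = 7 + \left(\left(C - 35\right) + 0\right) = 7 + \left(\left(-35 + C\right) + 0\right) = 7 + \left(-35 + C\right) = -28 + C$)
$\left(R{\left(-4 \right)} + 49\right) \left(\left(-2\right) 5\right)^{3} = \left(\left(-28 - 4\right) + 49\right) \left(\left(-2\right) 5\right)^{3} = \left(-32 + 49\right) \left(-10\right)^{3} = 17 \left(-1000\right) = -17000$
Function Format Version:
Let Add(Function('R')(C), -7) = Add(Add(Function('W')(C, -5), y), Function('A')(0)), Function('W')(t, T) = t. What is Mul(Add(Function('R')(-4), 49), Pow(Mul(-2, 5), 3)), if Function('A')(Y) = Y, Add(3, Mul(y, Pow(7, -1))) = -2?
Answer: -17000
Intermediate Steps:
y = -35 (y = Add(-21, Mul(7, -2)) = Add(-21, -14) = -35)
Function('R')(C) = Add(-28, C) (Function('R')(C) = Add(7, Add(Add(C, -35), 0)) = Add(7, Add(Add(-35, C), 0)) = Add(7, Add(-35, C)) = Add(-28, C))
Mul(Add(Function('R')(-4), 49), Pow(Mul(-2, 5), 3)) = Mul(Add(Add(-28, -4), 49), Pow(Mul(-2, 5), 3)) = Mul(Add(-32, 49), Pow(-10, 3)) = Mul(17, -1000) = -17000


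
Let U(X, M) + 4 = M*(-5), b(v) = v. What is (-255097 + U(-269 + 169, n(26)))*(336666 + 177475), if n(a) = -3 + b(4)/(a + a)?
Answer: -1704954795343/13 ≈ -1.3115e+11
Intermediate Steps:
n(a) = -3 + 2/a (n(a) = -3 + 4/(a + a) = -3 + 4/((2*a)) = -3 + 4*(1/(2*a)) = -3 + 2/a)
U(X, M) = -4 - 5*M (U(X, M) = -4 + M*(-5) = -4 - 5*M)
(-255097 + U(-269 + 169, n(26)))*(336666 + 177475) = (-255097 + (-4 - 5*(-3 + 2/26)))*(336666 + 177475) = (-255097 + (-4 - 5*(-3 + 2*(1/26))))*514141 = (-255097 + (-4 - 5*(-3 + 1/13)))*514141 = (-255097 + (-4 - 5*(-38/13)))*514141 = (-255097 + (-4 + 190/13))*514141 = (-255097 + 138/13)*514141 = -3316123/13*514141 = -1704954795343/13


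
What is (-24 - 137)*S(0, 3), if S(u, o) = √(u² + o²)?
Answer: -483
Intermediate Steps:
S(u, o) = √(o² + u²)
(-24 - 137)*S(0, 3) = (-24 - 137)*√(3² + 0²) = -161*√(9 + 0) = -161*√9 = -161*3 = -483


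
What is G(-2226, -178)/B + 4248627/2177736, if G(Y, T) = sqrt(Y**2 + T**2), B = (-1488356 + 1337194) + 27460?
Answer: 1416209/725912 - sqrt(1246690)/61851 ≈ 1.9329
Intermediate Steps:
B = -123702 (B = -151162 + 27460 = -123702)
G(Y, T) = sqrt(T**2 + Y**2)
G(-2226, -178)/B + 4248627/2177736 = sqrt((-178)**2 + (-2226)**2)/(-123702) + 4248627/2177736 = sqrt(31684 + 4955076)*(-1/123702) + 4248627*(1/2177736) = sqrt(4986760)*(-1/123702) + 1416209/725912 = (2*sqrt(1246690))*(-1/123702) + 1416209/725912 = -sqrt(1246690)/61851 + 1416209/725912 = 1416209/725912 - sqrt(1246690)/61851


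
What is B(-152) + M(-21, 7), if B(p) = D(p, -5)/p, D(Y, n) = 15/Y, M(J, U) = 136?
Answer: 3142159/23104 ≈ 136.00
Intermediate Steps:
B(p) = 15/p² (B(p) = (15/p)/p = 15/p²)
B(-152) + M(-21, 7) = 15/(-152)² + 136 = 15*(1/23104) + 136 = 15/23104 + 136 = 3142159/23104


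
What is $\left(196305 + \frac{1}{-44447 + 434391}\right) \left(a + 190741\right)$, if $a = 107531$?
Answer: $\frac{2854014025842564}{48743} \approx 5.8552 \cdot 10^{10}$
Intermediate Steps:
$\left(196305 + \frac{1}{-44447 + 434391}\right) \left(a + 190741\right) = \left(196305 + \frac{1}{-44447 + 434391}\right) \left(107531 + 190741\right) = \left(196305 + \frac{1}{389944}\right) 298272 = \frac{76547956921}{389944} \cdot 298272 = \frac{2854014025842564}{48743}$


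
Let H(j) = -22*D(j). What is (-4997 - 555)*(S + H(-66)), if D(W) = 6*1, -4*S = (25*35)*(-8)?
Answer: -8983136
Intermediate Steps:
S = 1750 (S = -25*35*(-8)/4 = -875*(-8)/4 = -1/4*(-7000) = 1750)
D(W) = 6
H(j) = -132 (H(j) = -22*6 = -132)
(-4997 - 555)*(S + H(-66)) = (-4997 - 555)*(1750 - 132) = -5552*1618 = -8983136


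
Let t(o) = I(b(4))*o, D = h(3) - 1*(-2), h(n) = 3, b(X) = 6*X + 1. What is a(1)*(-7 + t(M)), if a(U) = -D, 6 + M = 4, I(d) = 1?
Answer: 45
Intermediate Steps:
b(X) = 1 + 6*X
M = -2 (M = -6 + 4 = -2)
D = 5 (D = 3 - 1*(-2) = 3 + 2 = 5)
t(o) = o (t(o) = 1*o = o)
a(U) = -5 (a(U) = -1*5 = -5)
a(1)*(-7 + t(M)) = -5*(-7 - 2) = -5*(-9) = 45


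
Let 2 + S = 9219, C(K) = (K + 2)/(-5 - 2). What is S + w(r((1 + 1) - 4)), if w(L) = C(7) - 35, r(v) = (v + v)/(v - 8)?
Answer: 64265/7 ≈ 9180.7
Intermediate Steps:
r(v) = 2*v/(-8 + v) (r(v) = (2*v)/(-8 + v) = 2*v/(-8 + v))
C(K) = -2/7 - K/7 (C(K) = (2 + K)/(-7) = (2 + K)*(-1/7) = -2/7 - K/7)
S = 9217 (S = -2 + 9219 = 9217)
w(L) = -254/7 (w(L) = (-2/7 - 1/7*7) - 35 = (-2/7 - 1) - 35 = -9/7 - 35 = -254/7)
S + w(r((1 + 1) - 4)) = 9217 - 254/7 = 64265/7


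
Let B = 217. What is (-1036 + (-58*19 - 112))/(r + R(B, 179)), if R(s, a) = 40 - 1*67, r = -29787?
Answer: 375/4969 ≈ 0.075468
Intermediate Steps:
R(s, a) = -27 (R(s, a) = 40 - 67 = -27)
(-1036 + (-58*19 - 112))/(r + R(B, 179)) = (-1036 + (-58*19 - 112))/(-29787 - 27) = (-1036 + (-1102 - 112))/(-29814) = (-1036 - 1214)*(-1/29814) = -2250*(-1/29814) = 375/4969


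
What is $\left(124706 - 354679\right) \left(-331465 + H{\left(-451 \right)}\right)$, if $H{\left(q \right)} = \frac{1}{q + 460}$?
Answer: $\frac{686051774032}{9} \approx 7.6228 \cdot 10^{10}$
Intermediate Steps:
$H{\left(q \right)} = \frac{1}{460 + q}$
$\left(124706 - 354679\right) \left(-331465 + H{\left(-451 \right)}\right) = \left(124706 - 354679\right) \left(-331465 + \frac{1}{460 - 451}\right) = - 229973 \left(-331465 + \frac{1}{9}\right) = \left(-229973\right) \left(- \frac{2983184}{9}\right) = \frac{686051774032}{9}$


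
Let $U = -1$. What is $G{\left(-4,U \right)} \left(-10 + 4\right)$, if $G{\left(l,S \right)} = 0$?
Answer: $0$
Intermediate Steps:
$G{\left(-4,U \right)} \left(-10 + 4\right) = 0 \left(-10 + 4\right) = 0 \left(-6\right) = 0$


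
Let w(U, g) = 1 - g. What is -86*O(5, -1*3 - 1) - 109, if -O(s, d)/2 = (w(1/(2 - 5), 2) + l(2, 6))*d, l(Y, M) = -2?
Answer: 1955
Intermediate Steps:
O(s, d) = 6*d (O(s, d) = -2*((1 - 1*2) - 2)*d = -2*((1 - 2) - 2)*d = -2*(-1 - 2)*d = -(-6)*d = 6*d)
-86*O(5, -1*3 - 1) - 109 = -516*(-1*3 - 1) - 109 = -516*(-3 - 1) - 109 = -516*(-4) - 109 = -86*(-24) - 109 = 2064 - 109 = 1955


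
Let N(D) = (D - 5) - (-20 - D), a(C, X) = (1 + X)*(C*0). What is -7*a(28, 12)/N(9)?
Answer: 0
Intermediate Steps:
a(C, X) = 0 (a(C, X) = (1 + X)*0 = 0)
N(D) = 15 + 2*D (N(D) = (-5 + D) + (20 + D) = 15 + 2*D)
-7*a(28, 12)/N(9) = -0/(15 + 2*9) = -0/(15 + 18) = -0/33 = -7*0 = 0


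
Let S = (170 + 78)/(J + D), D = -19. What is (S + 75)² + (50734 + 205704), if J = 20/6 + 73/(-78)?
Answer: 436102820911/1677025 ≈ 2.6005e+5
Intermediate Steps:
J = 187/78 (J = 20*(⅙) + 73*(-1/78) = 10/3 - 73/78 = 187/78 ≈ 2.3974)
S = -19344/1295 (S = (170 + 78)/(187/78 - 19) = 248/(-1295/78) = 248*(-78/1295) = -19344/1295 ≈ -14.937)
(S + 75)² + (50734 + 205704) = (-19344/1295 + 75)² + (50734 + 205704) = (77781/1295)² + 256438 = 6049883961/1677025 + 256438 = 436102820911/1677025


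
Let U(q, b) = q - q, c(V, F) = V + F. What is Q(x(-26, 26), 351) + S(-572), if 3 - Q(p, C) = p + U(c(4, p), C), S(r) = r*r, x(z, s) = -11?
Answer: 327198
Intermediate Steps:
c(V, F) = F + V
S(r) = r**2
U(q, b) = 0
Q(p, C) = 3 - p (Q(p, C) = 3 - (p + 0) = 3 - p)
Q(x(-26, 26), 351) + S(-572) = (3 - 1*(-11)) + (-572)**2 = (3 + 11) + 327184 = 14 + 327184 = 327198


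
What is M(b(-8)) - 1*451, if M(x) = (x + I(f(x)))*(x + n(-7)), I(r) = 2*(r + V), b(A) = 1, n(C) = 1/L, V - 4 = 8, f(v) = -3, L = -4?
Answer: -1747/4 ≈ -436.75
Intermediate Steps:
V = 12 (V = 4 + 8 = 12)
n(C) = -¼ (n(C) = 1/(-4) = -¼)
I(r) = 24 + 2*r (I(r) = 2*(r + 12) = 2*(12 + r) = 24 + 2*r)
M(x) = (18 + x)*(-¼ + x) (M(x) = (x + (24 + 2*(-3)))*(x - ¼) = (x + (24 - 6))*(-¼ + x) = (x + 18)*(-¼ + x) = (18 + x)*(-¼ + x))
M(b(-8)) - 1*451 = (-9/2 + 1² + (71/4)*1) - 1*451 = (-9/2 + 1 + 71/4) - 451 = 57/4 - 451 = -1747/4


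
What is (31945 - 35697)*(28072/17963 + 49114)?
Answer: -300931838928/1633 ≈ -1.8428e+8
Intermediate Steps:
(31945 - 35697)*(28072/17963 + 49114) = -3752*(28072*(1/17963) + 49114) = -3752*(2552/1633 + 49114) = -3752*80205714/1633 = -300931838928/1633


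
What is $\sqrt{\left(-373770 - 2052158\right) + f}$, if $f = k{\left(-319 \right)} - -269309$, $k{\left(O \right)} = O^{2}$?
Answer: $i \sqrt{2054858} \approx 1433.5 i$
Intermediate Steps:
$f = 371070$ ($f = \left(-319\right)^{2} - -269309 = 101761 + 269309 = 371070$)
$\sqrt{\left(-373770 - 2052158\right) + f} = \sqrt{\left(-373770 - 2052158\right) + 371070} = \sqrt{-2425928 + 371070} = \sqrt{-2054858} = i \sqrt{2054858}$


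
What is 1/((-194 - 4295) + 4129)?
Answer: -1/360 ≈ -0.0027778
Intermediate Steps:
1/((-194 - 4295) + 4129) = 1/(-4489 + 4129) = 1/(-360) = -1/360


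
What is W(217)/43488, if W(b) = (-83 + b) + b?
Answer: 39/4832 ≈ 0.0080712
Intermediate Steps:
W(b) = -83 + 2*b
W(217)/43488 = (-83 + 2*217)/43488 = (-83 + 434)*(1/43488) = 351*(1/43488) = 39/4832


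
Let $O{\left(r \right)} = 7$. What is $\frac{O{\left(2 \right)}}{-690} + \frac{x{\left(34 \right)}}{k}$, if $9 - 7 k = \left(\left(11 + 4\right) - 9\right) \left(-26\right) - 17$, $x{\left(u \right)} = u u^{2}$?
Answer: $\frac{13559789}{8970} \approx 1511.7$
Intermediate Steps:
$x{\left(u \right)} = u^{3}$
$k = 26$ ($k = \frac{9}{7} - \frac{\left(\left(11 + 4\right) - 9\right) \left(-26\right) - 17}{7} = \frac{9}{7} - \frac{\left(15 - 9\right) \left(-26\right) - 17}{7} = \frac{9}{7} - \frac{6 \left(-26\right) - 17}{7} = \frac{9}{7} - \frac{-156 - 17}{7} = \frac{9}{7} - - \frac{173}{7} = \frac{9}{7} + \frac{173}{7} = 26$)
$\frac{O{\left(2 \right)}}{-690} + \frac{x{\left(34 \right)}}{k} = \frac{7}{-690} + \frac{34^{3}}{26} = 7 \left(- \frac{1}{690}\right) + 39304 \cdot \frac{1}{26} = - \frac{7}{690} + \frac{19652}{13} = \frac{13559789}{8970}$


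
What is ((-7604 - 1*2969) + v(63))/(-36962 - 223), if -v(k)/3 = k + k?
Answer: 10951/37185 ≈ 0.29450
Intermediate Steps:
v(k) = -6*k (v(k) = -3*(k + k) = -6*k)
((-7604 - 1*2969) + v(63))/(-36962 - 223) = ((-7604 - 1*2969) - 6*63)/(-36962 - 223) = ((-7604 - 2969) - 378)/(-37185) = (-10573 - 378)*(-1/37185) = -10951*(-1/37185) = 10951/37185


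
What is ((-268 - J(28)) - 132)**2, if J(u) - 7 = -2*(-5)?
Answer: 173889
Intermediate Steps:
J(u) = 17 (J(u) = 7 - 2*(-5) = 7 + 10 = 17)
((-268 - J(28)) - 132)**2 = ((-268 - 1*17) - 132)**2 = ((-268 - 17) - 132)**2 = (-285 - 132)**2 = (-417)**2 = 173889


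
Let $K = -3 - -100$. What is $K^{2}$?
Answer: $9409$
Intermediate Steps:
$K = 97$ ($K = -3 + 100 = 97$)
$K^{2} = 97^{2} = 9409$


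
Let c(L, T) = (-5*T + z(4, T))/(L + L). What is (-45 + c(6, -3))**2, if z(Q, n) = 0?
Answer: 30625/16 ≈ 1914.1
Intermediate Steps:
c(L, T) = -5*T/(2*L) (c(L, T) = (-5*T + 0)/(L + L) = (-5*T)/((2*L)) = (-5*T)*(1/(2*L)) = -5*T/(2*L))
(-45 + c(6, -3))**2 = (-45 - 5/2*(-3)/6)**2 = (-45 - 5/2*(-3)*1/6)**2 = (-45 + 5/4)**2 = (-175/4)**2 = 30625/16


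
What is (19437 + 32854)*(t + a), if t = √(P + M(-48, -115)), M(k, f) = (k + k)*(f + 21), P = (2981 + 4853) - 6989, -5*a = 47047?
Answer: -2460134677/5 + 52291*√9869 ≈ -4.8683e+8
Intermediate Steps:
a = -47047/5 (a = -⅕*47047 = -47047/5 ≈ -9409.4)
P = 845 (P = 7834 - 6989 = 845)
M(k, f) = 2*k*(21 + f) (M(k, f) = (2*k)*(21 + f) = 2*k*(21 + f))
t = √9869 (t = √(845 + 2*(-48)*(21 - 115)) = √(845 + 2*(-48)*(-94)) = √(845 + 9024) = √9869 ≈ 99.343)
(19437 + 32854)*(t + a) = (19437 + 32854)*(√9869 - 47047/5) = 52291*(-47047/5 + √9869) = -2460134677/5 + 52291*√9869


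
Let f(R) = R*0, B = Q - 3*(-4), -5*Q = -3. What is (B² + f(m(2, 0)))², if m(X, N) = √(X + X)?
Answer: 15752961/625 ≈ 25205.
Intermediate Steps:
Q = ⅗ (Q = -⅕*(-3) = ⅗ ≈ 0.60000)
m(X, N) = √2*√X (m(X, N) = √(2*X) = √2*√X)
B = 63/5 (B = ⅗ - 3*(-4) = ⅗ + 12 = 63/5 ≈ 12.600)
f(R) = 0
(B² + f(m(2, 0)))² = ((63/5)² + 0)² = (3969/25 + 0)² = (3969/25)² = 15752961/625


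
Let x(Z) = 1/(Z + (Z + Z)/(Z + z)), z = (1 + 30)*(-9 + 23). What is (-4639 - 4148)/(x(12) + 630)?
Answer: -23619456/1693663 ≈ -13.946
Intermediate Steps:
z = 434 (z = 31*14 = 434)
x(Z) = 1/(Z + 2*Z/(434 + Z)) (x(Z) = 1/(Z + (Z + Z)/(Z + 434)) = 1/(Z + (2*Z)/(434 + Z)) = 1/(Z + 2*Z/(434 + Z)))
(-4639 - 4148)/(x(12) + 630) = (-4639 - 4148)/((434 + 12)/(12*(436 + 12)) + 630) = -8787/((1/12)*446/448 + 630) = -8787/((1/12)*(1/448)*446 + 630) = -8787/(223/2688 + 630) = -8787/1693663/2688 = -8787*2688/1693663 = -23619456/1693663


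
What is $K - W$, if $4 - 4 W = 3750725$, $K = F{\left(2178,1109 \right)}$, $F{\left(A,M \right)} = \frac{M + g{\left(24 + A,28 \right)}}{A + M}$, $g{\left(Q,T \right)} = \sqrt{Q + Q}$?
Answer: $\frac{12328624363}{13148} + \frac{2 \sqrt{1101}}{3287} \approx 9.3768 \cdot 10^{5}$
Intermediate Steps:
$g{\left(Q,T \right)} = \sqrt{2} \sqrt{Q}$ ($g{\left(Q,T \right)} = \sqrt{2 Q} = \sqrt{2} \sqrt{Q}$)
$F{\left(A,M \right)} = \frac{M + \sqrt{2} \sqrt{24 + A}}{A + M}$
$K = \frac{1109}{3287} + \frac{2 \sqrt{1101}}{3287}$ ($K = \frac{1109 + \sqrt{48 + 2 \cdot 2178}}{2178 + 1109} = \frac{1109 + \sqrt{48 + 4356}}{3287} = \frac{1109 + \sqrt{4404}}{3287} = \frac{1109 + 2 \sqrt{1101}}{3287} = \frac{1109}{3287} + \frac{2 \sqrt{1101}}{3287} \approx 0.35758$)
$W = - \frac{3750721}{4}$ ($W = 1 - \frac{3750725}{4} = - \frac{3750721}{4} \approx -9.3768 \cdot 10^{5}$)
$K - W = \left(\frac{1109}{3287} + \frac{2 \sqrt{1101}}{3287}\right) - - \frac{3750721}{4} = \left(\frac{1109}{3287} + \frac{2 \sqrt{1101}}{3287}\right) + \frac{3750721}{4} = \frac{12328624363}{13148} + \frac{2 \sqrt{1101}}{3287}$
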